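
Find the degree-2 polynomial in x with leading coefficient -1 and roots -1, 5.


p(x) = -(x + 1)(x - 5)
Expand: -x^2 + 4x + 5


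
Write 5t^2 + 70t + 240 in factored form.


Roots satisfy r1 + r2 = -b/a = -14 and r1*r2 = c/a = 48.
So r1 = -6, r2 = -8.
5t^2 + 70t + 240 = 5(t - r1)(t - r2) = 5(t + 6)(t + 8)


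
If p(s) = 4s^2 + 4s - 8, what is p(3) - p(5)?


p(3) = 40
p(5) = 112
p(3) - p(5) = 40 - 112 = -72


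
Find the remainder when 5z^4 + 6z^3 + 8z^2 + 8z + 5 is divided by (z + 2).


By the Remainder Theorem, the remainder equals p(-2):
  5*(-2)^4 = 80
  6*(-2)^3 = -48
  8*(-2)^2 = 32
  8*(-2)^1 = -16
  constant: 5
Sum: 80 - 48 + 32 - 16 + 5 = 53


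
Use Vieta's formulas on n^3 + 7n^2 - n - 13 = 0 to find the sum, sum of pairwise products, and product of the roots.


Monic cubic n^3+bn^2+cn+d=0: sum=-b, pairwise sum=c, product=-d.
b=7, c=-1, d=-13
r1+r2+r3 = -7
r1r2+r1r3+r2r3 = -1
r1r2r3 = 13


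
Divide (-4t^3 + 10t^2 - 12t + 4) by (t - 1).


(-4t^3 + 10t^2 - 12t + 4) / (t - 1)
Step 1: -4t^2 * (t - 1) = -4t^3 + 4t^2; subtract.
Step 2: 6t * (t - 1) = 6t^2 - 6t; subtract.
Step 3: -6 * (t - 1) = -6t + 6; subtract.
Quotient: -4t^2 + 6t - 6, Remainder: -2


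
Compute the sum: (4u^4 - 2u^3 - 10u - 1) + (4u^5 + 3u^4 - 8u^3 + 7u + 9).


Align terms by degree and add:
  4u^4 - 2u^3 - 10u - 1
+ 4u^5 + 3u^4 - 8u^3 + 7u + 9
= 4u^5 + 7u^4 - 10u^3 - 3u + 8


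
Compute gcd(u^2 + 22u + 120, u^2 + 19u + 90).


Factor each:
  u^2 + 22u + 120 = (u + 10)(u + 12)
  u^2 + 19u + 90 = (u + 10)(u + 9)
Common monic factor: u + 10


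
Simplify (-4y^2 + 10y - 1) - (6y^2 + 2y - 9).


Distribute the minus sign:
  (-4y^2 + 10y - 1)
- (6y^2 + 2y - 9)
Negate second polynomial: -6y^2 - 2y + 9
Add: -10y^2 + 8y + 8


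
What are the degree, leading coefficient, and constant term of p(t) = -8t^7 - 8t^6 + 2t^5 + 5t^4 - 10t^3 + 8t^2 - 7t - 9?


Highest power of t is 7, with coefficient -8. Constant term is -9.
Degree = 7, leading coefficient = -8, constant term = -9


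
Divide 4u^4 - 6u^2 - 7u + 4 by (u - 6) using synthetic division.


Synthetic division with c = 6. Coefficients: 4, 0, -6, -7, 4
Bring down 4.
  4 * 6 = 24; 24 + 0 = 24
  24 * 6 = 144; 144 - 6 = 138
  138 * 6 = 828; 828 - 7 = 821
  821 * 6 = 4926; 4926 + 4 = 4930
Quotient: 4u^3 + 24u^2 + 138u + 821, Remainder: 4930


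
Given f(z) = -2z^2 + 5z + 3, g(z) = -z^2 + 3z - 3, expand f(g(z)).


Substitute g(z) into f:
f(g(z)) = -2*(-z^2 + 3z - 3)^2 + 5*(-z^2 + 3z - 3) + 3
(-z^2 + 3z - 3)^2 = z^4 - 6z^3 + 15z^2 - 18z + 9
Expand and combine: -2z^4 + 12z^3 - 35z^2 + 51z - 30


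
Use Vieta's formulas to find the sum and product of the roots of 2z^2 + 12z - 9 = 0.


For az^2+bz+c=0: sum = -b/a, product = c/a.
a=2, b=12, c=-9
Sum = -(12)/2 = -6
Product = (-9)/2 = -9/2


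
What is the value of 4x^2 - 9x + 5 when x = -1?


Using direct substitution:
  4 * (-1)^2 = 4
  -9 * (-1)^1 = 9
  constant: 5
Sum = 4 + 9 + 5 = 18


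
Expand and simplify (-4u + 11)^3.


Expand (-4u + 11)^3 by repeated multiplication:
  (-4u + 11)^2 = 16u^2 - 88u + 121
= -64u^3 + 528u^2 - 1452u + 1331


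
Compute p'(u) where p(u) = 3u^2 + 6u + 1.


Apply the power rule term by term:
  d/du(3u^2) = 6u
  d/du(6u) = 6
  d/du(1) = 0
p'(u) = 6u + 6


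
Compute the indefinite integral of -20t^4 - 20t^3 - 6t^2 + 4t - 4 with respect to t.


Reverse power rule on each term:
  ∫ -20t^4 dt = -4t^5
  ∫ -20t^3 dt = -5t^4
  ∫ -6t^2 dt = -2t^3
  ∫ 4t dt = 2t^2
  ∫ -4 dt = -4t
F(t) = -4t^5 - 5t^4 - 2t^3 + 2t^2 - 4t + C


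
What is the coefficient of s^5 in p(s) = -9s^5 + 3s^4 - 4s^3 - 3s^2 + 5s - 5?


Read off the coefficient of s^5: -9


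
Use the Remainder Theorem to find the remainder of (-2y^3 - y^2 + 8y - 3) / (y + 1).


By the Remainder Theorem, the remainder equals p(-1):
  -2*(-1)^3 = 2
  -1*(-1)^2 = -1
  8*(-1)^1 = -8
  constant: -3
Sum: 2 - 1 - 8 - 3 = -10


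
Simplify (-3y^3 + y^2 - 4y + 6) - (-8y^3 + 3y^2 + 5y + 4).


Distribute the minus sign:
  (-3y^3 + y^2 - 4y + 6)
- (-8y^3 + 3y^2 + 5y + 4)
Negate second polynomial: 8y^3 - 3y^2 - 5y - 4
Add: 5y^3 - 2y^2 - 9y + 2


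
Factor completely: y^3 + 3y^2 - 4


Try integer roots (divisors of -4). y=-2: p(-2)=0.
Divide out (y + 2): quotient is y^2 + y - 2.
Factor the quadratic: (y + 2)(y - 1)
Result: (y + 2)(y + 2)(y - 1)


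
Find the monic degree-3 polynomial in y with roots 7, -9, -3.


p(y) = (y - 7)(y + 9)(y + 3)
Expand: y^3 + 5y^2 - 57y - 189


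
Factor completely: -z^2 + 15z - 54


Roots satisfy r1 + r2 = -b/a = 15 and r1*r2 = c/a = 54.
So r1 = 9, r2 = 6.
-z^2 + 15z - 54 = -(z - r1)(z - r2) = -(z - 9)(z - 6)


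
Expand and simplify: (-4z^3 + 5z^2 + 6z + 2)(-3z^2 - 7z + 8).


Distribute each term of the first polynomial:
  (-4z^3)(-3z^2 - 7z + 8) = 12z^5 + 28z^4 - 32z^3
  (5z^2)(-3z^2 - 7z + 8) = -15z^4 - 35z^3 + 40z^2
  (6z)(-3z^2 - 7z + 8) = -18z^3 - 42z^2 + 48z
  (2)(-3z^2 - 7z + 8) = -6z^2 - 14z + 16
Sum: 12z^5 + 13z^4 - 85z^3 - 8z^2 + 34z + 16


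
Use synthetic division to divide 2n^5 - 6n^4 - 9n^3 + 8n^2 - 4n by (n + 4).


Synthetic division with c = -4. Coefficients: 2, -6, -9, 8, -4, 0
Bring down 2.
  2 * -4 = -8; -8 - 6 = -14
  -14 * -4 = 56; 56 - 9 = 47
  47 * -4 = -188; -188 + 8 = -180
  -180 * -4 = 720; 720 - 4 = 716
  716 * -4 = -2864; -2864 + 0 = -2864
Quotient: 2n^4 - 14n^3 + 47n^2 - 180n + 716, Remainder: -2864


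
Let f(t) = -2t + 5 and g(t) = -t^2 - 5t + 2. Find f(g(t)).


Substitute g(t) into f:
f(g(t)) = -2*(-t^2 - 5t + 2) + 5
Expand and combine: 2t^2 + 10t + 1


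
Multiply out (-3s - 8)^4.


Expand (-3s - 8)^4 by repeated multiplication:
  (-3s - 8)^2 = 9s^2 + 48s + 64
  (-3s - 8)^3 = -27s^3 - 216s^2 - 576s - 512
= 81s^4 + 864s^3 + 3456s^2 + 6144s + 4096


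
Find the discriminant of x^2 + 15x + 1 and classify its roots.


D = b^2 - 4ac = (15)^2 - 4(1)(1) = 225 - 4 = 221
Since D > 0: two distinct irrational roots


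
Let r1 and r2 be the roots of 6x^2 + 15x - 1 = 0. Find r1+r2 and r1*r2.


For ax^2+bx+c=0: sum = -b/a, product = c/a.
a=6, b=15, c=-1
Sum = -(15)/6 = -5/2
Product = (-1)/6 = -1/6


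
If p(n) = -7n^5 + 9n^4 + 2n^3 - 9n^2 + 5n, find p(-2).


Using direct substitution:
  -7 * (-2)^5 = 224
  9 * (-2)^4 = 144
  2 * (-2)^3 = -16
  -9 * (-2)^2 = -36
  5 * (-2)^1 = -10
  constant: 0
Sum = 224 + 144 - 16 - 36 - 10 + 0 = 306


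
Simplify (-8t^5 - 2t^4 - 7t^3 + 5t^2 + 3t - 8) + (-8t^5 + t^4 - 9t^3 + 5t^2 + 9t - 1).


Align terms by degree and add:
  -8t^5 - 2t^4 - 7t^3 + 5t^2 + 3t - 8
  -8t^5 + t^4 - 9t^3 + 5t^2 + 9t - 1
= -16t^5 - t^4 - 16t^3 + 10t^2 + 12t - 9


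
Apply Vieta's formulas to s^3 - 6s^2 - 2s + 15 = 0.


Monic cubic s^3+bs^2+cs+d=0: sum=-b, pairwise sum=c, product=-d.
b=-6, c=-2, d=15
r1+r2+r3 = 6
r1r2+r1r3+r2r3 = -2
r1r2r3 = -15


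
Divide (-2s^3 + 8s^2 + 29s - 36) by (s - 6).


(-2s^3 + 8s^2 + 29s - 36) / (s - 6)
Step 1: -2s^2 * (s - 6) = -2s^3 + 12s^2; subtract.
Step 2: -4s * (s - 6) = -4s^2 + 24s; subtract.
Step 3: 5 * (s - 6) = 5s - 30; subtract.
Quotient: -2s^2 - 4s + 5, Remainder: -6


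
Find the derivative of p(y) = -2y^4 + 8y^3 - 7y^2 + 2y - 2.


Apply the power rule term by term:
  d/dy(-2y^4) = -8y^3
  d/dy(8y^3) = 24y^2
  d/dy(-7y^2) = -14y
  d/dy(2y) = 2
  d/dy(-2) = 0
p'(y) = -8y^3 + 24y^2 - 14y + 2


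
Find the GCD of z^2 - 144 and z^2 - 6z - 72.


Factor each:
  z^2 - 144 = (z - 12)(z + 12)
  z^2 - 6z - 72 = (z - 12)(z + 6)
Common monic factor: z - 12


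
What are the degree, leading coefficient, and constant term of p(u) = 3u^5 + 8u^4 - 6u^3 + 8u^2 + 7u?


Highest power of u is 5, with coefficient 3. Constant term is 0.
Degree = 5, leading coefficient = 3, constant term = 0


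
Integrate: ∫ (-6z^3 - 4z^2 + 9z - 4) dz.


Reverse power rule on each term:
  ∫ -6z^3 dz = -(3/2)z^4
  ∫ -4z^2 dz = -(4/3)z^3
  ∫ 9z dz = (9/2)z^2
  ∫ -4 dz = -4z
F(z) = -(3/2)z^4 - (4/3)z^3 + (9/2)z^2 - 4z + C


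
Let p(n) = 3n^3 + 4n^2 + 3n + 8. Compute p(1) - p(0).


p(1) = 18
p(0) = 8
p(1) - p(0) = 18 - 8 = 10


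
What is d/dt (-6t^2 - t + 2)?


Apply the power rule term by term:
  d/dt(-6t^2) = -12t
  d/dt(-t) = -1
  d/dt(2) = 0
p'(t) = -12t - 1


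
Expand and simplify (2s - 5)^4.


Expand (2s - 5)^4 by repeated multiplication:
  (2s - 5)^2 = 4s^2 - 20s + 25
  (2s - 5)^3 = 8s^3 - 60s^2 + 150s - 125
= 16s^4 - 160s^3 + 600s^2 - 1000s + 625


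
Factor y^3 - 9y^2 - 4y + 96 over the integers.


Try integer roots (divisors of 96). y=8: p(8)=0.
Divide out (y - 8): quotient is y^2 - y - 12.
Factor the quadratic: (y - 4)(y + 3)
Result: (y - 8)(y - 4)(y + 3)


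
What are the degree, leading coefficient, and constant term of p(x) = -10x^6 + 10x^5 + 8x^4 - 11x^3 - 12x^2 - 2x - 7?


Highest power of x is 6, with coefficient -10. Constant term is -7.
Degree = 6, leading coefficient = -10, constant term = -7


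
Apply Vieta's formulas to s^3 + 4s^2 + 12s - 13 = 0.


Monic cubic s^3+bs^2+cs+d=0: sum=-b, pairwise sum=c, product=-d.
b=4, c=12, d=-13
r1+r2+r3 = -4
r1r2+r1r3+r2r3 = 12
r1r2r3 = 13


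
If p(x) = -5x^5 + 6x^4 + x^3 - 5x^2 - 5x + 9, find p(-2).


Using direct substitution:
  -5 * (-2)^5 = 160
  6 * (-2)^4 = 96
  1 * (-2)^3 = -8
  -5 * (-2)^2 = -20
  -5 * (-2)^1 = 10
  constant: 9
Sum = 160 + 96 - 8 - 20 + 10 + 9 = 247


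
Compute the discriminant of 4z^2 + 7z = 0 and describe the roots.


D = b^2 - 4ac = (7)^2 - 4(4)(0) = 49 = 49
Since D > 0: two distinct rational roots


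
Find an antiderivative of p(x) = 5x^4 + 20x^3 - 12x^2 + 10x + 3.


Reverse power rule on each term:
  ∫ 5x^4 dx = x^5
  ∫ 20x^3 dx = 5x^4
  ∫ -12x^2 dx = -4x^3
  ∫ 10x dx = 5x^2
  ∫ 3 dx = 3x
F(x) = x^5 + 5x^4 - 4x^3 + 5x^2 + 3x + C


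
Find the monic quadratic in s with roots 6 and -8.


p(s) = (s - 6)(s + 8)
Expand: s^2 + 2s - 48


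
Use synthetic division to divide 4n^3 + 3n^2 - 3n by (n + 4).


Synthetic division with c = -4. Coefficients: 4, 3, -3, 0
Bring down 4.
  4 * -4 = -16; -16 + 3 = -13
  -13 * -4 = 52; 52 - 3 = 49
  49 * -4 = -196; -196 + 0 = -196
Quotient: 4n^2 - 13n + 49, Remainder: -196


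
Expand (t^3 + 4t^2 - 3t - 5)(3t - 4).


Distribute each term of the first polynomial:
  (t^3)(3t - 4) = 3t^4 - 4t^3
  (4t^2)(3t - 4) = 12t^3 - 16t^2
  (-3t)(3t - 4) = -9t^2 + 12t
  (-5)(3t - 4) = -15t + 20
Sum: 3t^4 + 8t^3 - 25t^2 - 3t + 20


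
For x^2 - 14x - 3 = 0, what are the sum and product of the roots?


For ax^2+bx+c=0: sum = -b/a, product = c/a.
a=1, b=-14, c=-3
Sum = -(-14)/1 = 14
Product = (-3)/1 = -3


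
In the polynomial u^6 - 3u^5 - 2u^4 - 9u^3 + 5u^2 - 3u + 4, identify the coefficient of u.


Read off the coefficient of u: -3


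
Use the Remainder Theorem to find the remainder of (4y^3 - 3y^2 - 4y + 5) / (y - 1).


By the Remainder Theorem, the remainder equals p(1):
  4*(1)^3 = 4
  -3*(1)^2 = -3
  -4*(1)^1 = -4
  constant: 5
Sum: 4 - 3 - 4 + 5 = 2


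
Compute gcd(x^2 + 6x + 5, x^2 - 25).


Factor each:
  x^2 + 6x + 5 = (x + 5)(x + 1)
  x^2 - 25 = (x + 5)(x - 5)
Common monic factor: x + 5


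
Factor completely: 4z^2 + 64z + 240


Roots satisfy r1 + r2 = -b/a = -16 and r1*r2 = c/a = 60.
So r1 = -6, r2 = -10.
4z^2 + 64z + 240 = 4(z - r1)(z - r2) = 4(z + 6)(z + 10)


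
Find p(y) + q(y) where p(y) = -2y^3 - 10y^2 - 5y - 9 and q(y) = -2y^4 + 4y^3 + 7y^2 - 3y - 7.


Align terms by degree and add:
  -2y^3 - 10y^2 - 5y - 9
  -2y^4 + 4y^3 + 7y^2 - 3y - 7
= -2y^4 + 2y^3 - 3y^2 - 8y - 16


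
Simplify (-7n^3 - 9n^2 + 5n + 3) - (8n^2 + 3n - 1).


Distribute the minus sign:
  (-7n^3 - 9n^2 + 5n + 3)
- (8n^2 + 3n - 1)
Negate second polynomial: -8n^2 - 3n + 1
Add: -7n^3 - 17n^2 + 2n + 4


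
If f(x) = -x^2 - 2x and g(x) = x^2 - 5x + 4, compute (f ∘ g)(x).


Substitute g(x) into f:
f(g(x)) = -1*(x^2 - 5x + 4)^2 + (-2)*(x^2 - 5x + 4)
(x^2 - 5x + 4)^2 = x^4 - 10x^3 + 33x^2 - 40x + 16
Expand and combine: -x^4 + 10x^3 - 35x^2 + 50x - 24


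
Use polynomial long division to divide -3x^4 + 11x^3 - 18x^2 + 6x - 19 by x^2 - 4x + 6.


(-3x^4 + 11x^3 - 18x^2 + 6x - 19) / (x^2 - 4x + 6)
Step 1: -3x^2 * (x^2 - 4x + 6) = -3x^4 + 12x^3 - 18x^2; subtract.
Step 2: -x * (x^2 - 4x + 6) = -x^3 + 4x^2 - 6x; subtract.
Step 3: -4 * (x^2 - 4x + 6) = -4x^2 + 16x - 24; subtract.
Quotient: -3x^2 - x - 4, Remainder: -4x + 5


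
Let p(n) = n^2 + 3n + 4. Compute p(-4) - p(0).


p(-4) = 8
p(0) = 4
p(-4) - p(0) = 8 - 4 = 4


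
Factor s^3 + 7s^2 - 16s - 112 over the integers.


Try integer roots (divisors of -112). s=-4: p(-4)=0.
Divide out (s + 4): quotient is s^2 + 3s - 28.
Factor the quadratic: (s - 4)(s + 7)
Result: (s + 4)(s - 4)(s + 7)


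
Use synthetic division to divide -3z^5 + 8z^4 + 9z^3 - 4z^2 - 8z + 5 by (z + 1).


Synthetic division with c = -1. Coefficients: -3, 8, 9, -4, -8, 5
Bring down -3.
  -3 * -1 = 3; 3 + 8 = 11
  11 * -1 = -11; -11 + 9 = -2
  -2 * -1 = 2; 2 - 4 = -2
  -2 * -1 = 2; 2 - 8 = -6
  -6 * -1 = 6; 6 + 5 = 11
Quotient: -3z^4 + 11z^3 - 2z^2 - 2z - 6, Remainder: 11


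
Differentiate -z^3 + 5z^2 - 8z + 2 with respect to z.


Apply the power rule term by term:
  d/dz(-z^3) = -3z^2
  d/dz(5z^2) = 10z
  d/dz(-8z) = -8
  d/dz(2) = 0
p'(z) = -3z^2 + 10z - 8


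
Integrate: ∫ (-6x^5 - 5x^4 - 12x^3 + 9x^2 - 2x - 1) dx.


Reverse power rule on each term:
  ∫ -6x^5 dx = -x^6
  ∫ -5x^4 dx = -x^5
  ∫ -12x^3 dx = -3x^4
  ∫ 9x^2 dx = 3x^3
  ∫ -2x dx = -x^2
  ∫ -1 dx = -x
F(x) = -x^6 - x^5 - 3x^4 + 3x^3 - x^2 - x + C


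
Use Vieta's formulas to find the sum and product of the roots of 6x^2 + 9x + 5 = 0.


For ax^2+bx+c=0: sum = -b/a, product = c/a.
a=6, b=9, c=5
Sum = -(9)/6 = -3/2
Product = (5)/6 = 5/6


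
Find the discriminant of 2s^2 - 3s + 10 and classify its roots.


D = b^2 - 4ac = (-3)^2 - 4(2)(10) = 9 - 80 = -71
Since D < 0: two complex conjugate roots (no real roots)


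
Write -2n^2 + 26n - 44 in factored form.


Roots satisfy r1 + r2 = -b/a = 13 and r1*r2 = c/a = 22.
So r1 = 2, r2 = 11.
-2n^2 + 26n - 44 = -2(n - r1)(n - r2) = -2(n - 2)(n - 11)


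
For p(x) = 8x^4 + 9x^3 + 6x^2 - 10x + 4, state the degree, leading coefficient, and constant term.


Highest power of x is 4, with coefficient 8. Constant term is 4.
Degree = 4, leading coefficient = 8, constant term = 4


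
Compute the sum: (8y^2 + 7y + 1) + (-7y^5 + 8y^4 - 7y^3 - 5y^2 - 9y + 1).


Align terms by degree and add:
  8y^2 + 7y + 1
  -7y^5 + 8y^4 - 7y^3 - 5y^2 - 9y + 1
= -7y^5 + 8y^4 - 7y^3 + 3y^2 - 2y + 2


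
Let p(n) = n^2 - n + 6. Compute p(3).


Using direct substitution:
  1 * (3)^2 = 9
  -1 * (3)^1 = -3
  constant: 6
Sum = 9 - 3 + 6 = 12


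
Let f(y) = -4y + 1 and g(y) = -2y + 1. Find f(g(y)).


Substitute g(y) into f:
f(g(y)) = -4*(-2y + 1) + 1
Expand and combine: 8y - 3


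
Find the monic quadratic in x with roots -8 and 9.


p(x) = (x + 8)(x - 9)
Expand: x^2 - x - 72


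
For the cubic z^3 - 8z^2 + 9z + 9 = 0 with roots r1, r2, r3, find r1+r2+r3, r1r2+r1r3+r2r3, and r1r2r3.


Monic cubic z^3+bz^2+cz+d=0: sum=-b, pairwise sum=c, product=-d.
b=-8, c=9, d=9
r1+r2+r3 = 8
r1r2+r1r3+r2r3 = 9
r1r2r3 = -9


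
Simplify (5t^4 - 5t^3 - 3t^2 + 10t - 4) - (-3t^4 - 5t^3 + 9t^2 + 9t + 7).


Distribute the minus sign:
  (5t^4 - 5t^3 - 3t^2 + 10t - 4)
- (-3t^4 - 5t^3 + 9t^2 + 9t + 7)
Negate second polynomial: 3t^4 + 5t^3 - 9t^2 - 9t - 7
Add: 8t^4 - 12t^2 + t - 11


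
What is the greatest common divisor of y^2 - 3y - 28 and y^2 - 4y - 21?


Factor each:
  y^2 - 3y - 28 = (y - 7)(y + 4)
  y^2 - 4y - 21 = (y - 7)(y + 3)
Common monic factor: y - 7


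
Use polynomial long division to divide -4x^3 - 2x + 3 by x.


(-4x^3 - 2x + 3) / (x)
Step 1: -4x^2 * (x) = -4x^3; subtract.
Step 2: 0 * (x) = 0; subtract.
Step 3: -2 * (x) = -2x; subtract.
Quotient: -4x^2 - 2, Remainder: 3


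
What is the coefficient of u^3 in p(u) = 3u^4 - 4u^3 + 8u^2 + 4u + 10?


Read off the coefficient of u^3: -4


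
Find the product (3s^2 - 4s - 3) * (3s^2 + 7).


Distribute each term of the first polynomial:
  (3s^2)(3s^2 + 7) = 9s^4 + 21s^2
  (-4s)(3s^2 + 7) = -12s^3 - 28s
  (-3)(3s^2 + 7) = -9s^2 - 21
Sum: 9s^4 - 12s^3 + 12s^2 - 28s - 21


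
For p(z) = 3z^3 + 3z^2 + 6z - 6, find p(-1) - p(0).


p(-1) = -12
p(0) = -6
p(-1) - p(0) = -12 + 6 = -6


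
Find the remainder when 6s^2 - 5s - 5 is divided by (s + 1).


By the Remainder Theorem, the remainder equals p(-1):
  6*(-1)^2 = 6
  -5*(-1)^1 = 5
  constant: -5
Sum: 6 + 5 - 5 = 6


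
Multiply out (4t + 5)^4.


Expand (4t + 5)^4 by repeated multiplication:
  (4t + 5)^2 = 16t^2 + 40t + 25
  (4t + 5)^3 = 64t^3 + 240t^2 + 300t + 125
= 256t^4 + 1280t^3 + 2400t^2 + 2000t + 625


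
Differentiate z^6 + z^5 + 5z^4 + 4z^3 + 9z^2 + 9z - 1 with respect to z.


Apply the power rule term by term:
  d/dz(z^6) = 6z^5
  d/dz(z^5) = 5z^4
  d/dz(5z^4) = 20z^3
  d/dz(4z^3) = 12z^2
  d/dz(9z^2) = 18z
  d/dz(9z) = 9
  d/dz(-1) = 0
p'(z) = 6z^5 + 5z^4 + 20z^3 + 12z^2 + 18z + 9


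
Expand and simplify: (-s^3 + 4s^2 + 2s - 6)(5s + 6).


Distribute each term of the first polynomial:
  (-s^3)(5s + 6) = -5s^4 - 6s^3
  (4s^2)(5s + 6) = 20s^3 + 24s^2
  (2s)(5s + 6) = 10s^2 + 12s
  (-6)(5s + 6) = -30s - 36
Sum: -5s^4 + 14s^3 + 34s^2 - 18s - 36


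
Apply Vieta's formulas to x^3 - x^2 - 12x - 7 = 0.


Monic cubic x^3+bx^2+cx+d=0: sum=-b, pairwise sum=c, product=-d.
b=-1, c=-12, d=-7
r1+r2+r3 = 1
r1r2+r1r3+r2r3 = -12
r1r2r3 = 7


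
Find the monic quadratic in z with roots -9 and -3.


p(z) = (z + 9)(z + 3)
Expand: z^2 + 12z + 27


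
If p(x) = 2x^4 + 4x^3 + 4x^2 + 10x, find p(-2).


Using direct substitution:
  2 * (-2)^4 = 32
  4 * (-2)^3 = -32
  4 * (-2)^2 = 16
  10 * (-2)^1 = -20
  constant: 0
Sum = 32 - 32 + 16 - 20 + 0 = -4


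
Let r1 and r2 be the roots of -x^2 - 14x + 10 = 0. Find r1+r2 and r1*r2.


For ax^2+bx+c=0: sum = -b/a, product = c/a.
a=-1, b=-14, c=10
Sum = -(-14)/-1 = -14
Product = (10)/-1 = -10


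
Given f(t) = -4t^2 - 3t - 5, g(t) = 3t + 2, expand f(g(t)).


Substitute g(t) into f:
f(g(t)) = -4*(3t + 2)^2 + (-3)*(3t + 2) + (-5)
(3t + 2)^2 = 9t^2 + 12t + 4
Expand and combine: -36t^2 - 57t - 27


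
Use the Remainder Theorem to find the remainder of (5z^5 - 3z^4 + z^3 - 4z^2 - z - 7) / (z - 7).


By the Remainder Theorem, the remainder equals p(7):
  5*(7)^5 = 84035
  -3*(7)^4 = -7203
  1*(7)^3 = 343
  -4*(7)^2 = -196
  -1*(7)^1 = -7
  constant: -7
Sum: 84035 - 7203 + 343 - 196 - 7 - 7 = 76965


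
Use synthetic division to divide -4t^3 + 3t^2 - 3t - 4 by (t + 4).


Synthetic division with c = -4. Coefficients: -4, 3, -3, -4
Bring down -4.
  -4 * -4 = 16; 16 + 3 = 19
  19 * -4 = -76; -76 - 3 = -79
  -79 * -4 = 316; 316 - 4 = 312
Quotient: -4t^2 + 19t - 79, Remainder: 312


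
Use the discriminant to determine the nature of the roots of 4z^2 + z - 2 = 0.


D = b^2 - 4ac = (1)^2 - 4(4)(-2) = 1 + 32 = 33
Since D > 0: two distinct irrational roots


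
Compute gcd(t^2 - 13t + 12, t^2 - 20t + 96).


Factor each:
  t^2 - 13t + 12 = (t - 12)(t - 1)
  t^2 - 20t + 96 = (t - 12)(t - 8)
Common monic factor: t - 12


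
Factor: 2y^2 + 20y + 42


Roots satisfy r1 + r2 = -b/a = -10 and r1*r2 = c/a = 21.
So r1 = -7, r2 = -3.
2y^2 + 20y + 42 = 2(y - r1)(y - r2) = 2(y + 7)(y + 3)


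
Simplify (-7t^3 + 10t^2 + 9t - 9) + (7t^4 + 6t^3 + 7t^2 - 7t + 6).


Align terms by degree and add:
  -7t^3 + 10t^2 + 9t - 9
+ 7t^4 + 6t^3 + 7t^2 - 7t + 6
= 7t^4 - t^3 + 17t^2 + 2t - 3


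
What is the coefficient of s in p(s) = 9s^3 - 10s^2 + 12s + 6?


Read off the coefficient of s: 12


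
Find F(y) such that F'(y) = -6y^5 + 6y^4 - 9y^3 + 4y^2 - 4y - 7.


Reverse power rule on each term:
  ∫ -6y^5 dy = -y^6
  ∫ 6y^4 dy = (6/5)y^5
  ∫ -9y^3 dy = -(9/4)y^4
  ∫ 4y^2 dy = (4/3)y^3
  ∫ -4y dy = -2y^2
  ∫ -7 dy = -7y
F(y) = -y^6 + (6/5)y^5 - (9/4)y^4 + (4/3)y^3 - 2y^2 - 7y + C


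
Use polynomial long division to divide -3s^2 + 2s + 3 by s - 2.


(-3s^2 + 2s + 3) / (s - 2)
Step 1: -3s * (s - 2) = -3s^2 + 6s; subtract.
Step 2: -4 * (s - 2) = -4s + 8; subtract.
Quotient: -3s - 4, Remainder: -5


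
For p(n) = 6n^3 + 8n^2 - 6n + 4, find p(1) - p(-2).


p(1) = 12
p(-2) = 0
p(1) - p(-2) = 12 = 12


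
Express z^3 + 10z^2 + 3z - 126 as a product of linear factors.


Try integer roots (divisors of -126). z=-6: p(-6)=0.
Divide out (z + 6): quotient is z^2 + 4z - 21.
Factor the quadratic: (z - 3)(z + 7)
Result: (z + 6)(z - 3)(z + 7)


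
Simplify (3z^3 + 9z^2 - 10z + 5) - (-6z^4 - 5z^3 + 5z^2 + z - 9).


Distribute the minus sign:
  (3z^3 + 9z^2 - 10z + 5)
- (-6z^4 - 5z^3 + 5z^2 + z - 9)
Negate second polynomial: 6z^4 + 5z^3 - 5z^2 - z + 9
Add: 6z^4 + 8z^3 + 4z^2 - 11z + 14


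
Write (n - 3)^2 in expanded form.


Expand (n - 3)^2 by repeated multiplication:
= n^2 - 6n + 9


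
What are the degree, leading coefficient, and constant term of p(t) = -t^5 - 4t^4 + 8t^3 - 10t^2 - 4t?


Highest power of t is 5, with coefficient -1. Constant term is 0.
Degree = 5, leading coefficient = -1, constant term = 0


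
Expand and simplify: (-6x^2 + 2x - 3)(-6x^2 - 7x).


Distribute each term of the first polynomial:
  (-6x^2)(-6x^2 - 7x) = 36x^4 + 42x^3
  (2x)(-6x^2 - 7x) = -12x^3 - 14x^2
  (-3)(-6x^2 - 7x) = 18x^2 + 21x
Sum: 36x^4 + 30x^3 + 4x^2 + 21x


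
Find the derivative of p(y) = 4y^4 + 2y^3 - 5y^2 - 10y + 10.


Apply the power rule term by term:
  d/dy(4y^4) = 16y^3
  d/dy(2y^3) = 6y^2
  d/dy(-5y^2) = -10y
  d/dy(-10y) = -10
  d/dy(10) = 0
p'(y) = 16y^3 + 6y^2 - 10y - 10


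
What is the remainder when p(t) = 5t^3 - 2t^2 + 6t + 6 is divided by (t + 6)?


By the Remainder Theorem, the remainder equals p(-6):
  5*(-6)^3 = -1080
  -2*(-6)^2 = -72
  6*(-6)^1 = -36
  constant: 6
Sum: -1080 - 72 - 36 + 6 = -1182


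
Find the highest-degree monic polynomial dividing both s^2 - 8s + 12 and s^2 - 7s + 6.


Factor each:
  s^2 - 8s + 12 = (s - 6)(s - 2)
  s^2 - 7s + 6 = (s - 6)(s - 1)
Common monic factor: s - 6


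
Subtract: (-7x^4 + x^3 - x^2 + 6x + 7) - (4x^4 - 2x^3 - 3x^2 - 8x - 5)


Distribute the minus sign:
  (-7x^4 + x^3 - x^2 + 6x + 7)
- (4x^4 - 2x^3 - 3x^2 - 8x - 5)
Negate second polynomial: -4x^4 + 2x^3 + 3x^2 + 8x + 5
Add: -11x^4 + 3x^3 + 2x^2 + 14x + 12


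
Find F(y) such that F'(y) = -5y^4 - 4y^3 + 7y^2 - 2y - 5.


Reverse power rule on each term:
  ∫ -5y^4 dy = -y^5
  ∫ -4y^3 dy = -y^4
  ∫ 7y^2 dy = (7/3)y^3
  ∫ -2y dy = -y^2
  ∫ -5 dy = -5y
F(y) = -y^5 - y^4 + (7/3)y^3 - y^2 - 5y + C


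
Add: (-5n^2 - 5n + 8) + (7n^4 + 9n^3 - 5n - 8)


Align terms by degree and add:
  -5n^2 - 5n + 8
+ 7n^4 + 9n^3 - 5n - 8
= 7n^4 + 9n^3 - 5n^2 - 10n


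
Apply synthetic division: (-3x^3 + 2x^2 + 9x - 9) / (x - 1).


Synthetic division with c = 1. Coefficients: -3, 2, 9, -9
Bring down -3.
  -3 * 1 = -3; -3 + 2 = -1
  -1 * 1 = -1; -1 + 9 = 8
  8 * 1 = 8; 8 - 9 = -1
Quotient: -3x^2 - x + 8, Remainder: -1


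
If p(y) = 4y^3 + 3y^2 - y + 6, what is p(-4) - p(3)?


p(-4) = -198
p(3) = 138
p(-4) - p(3) = -198 - 138 = -336


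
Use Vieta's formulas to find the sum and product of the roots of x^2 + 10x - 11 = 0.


For ax^2+bx+c=0: sum = -b/a, product = c/a.
a=1, b=10, c=-11
Sum = -(10)/1 = -10
Product = (-11)/1 = -11


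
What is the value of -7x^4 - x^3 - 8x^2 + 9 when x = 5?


Using direct substitution:
  -7 * (5)^4 = -4375
  -1 * (5)^3 = -125
  -8 * (5)^2 = -200
  0 * (5)^1 = 0
  constant: 9
Sum = -4375 - 125 - 200 + 0 + 9 = -4691


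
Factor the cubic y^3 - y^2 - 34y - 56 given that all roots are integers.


Try integer roots (divisors of -56). y=-4: p(-4)=0.
Divide out (y + 4): quotient is y^2 - 5y - 14.
Factor the quadratic: (y + 2)(y - 7)
Result: (y + 4)(y + 2)(y - 7)


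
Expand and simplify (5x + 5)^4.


Expand (5x + 5)^4 by repeated multiplication:
  (5x + 5)^2 = 25x^2 + 50x + 25
  (5x + 5)^3 = 125x^3 + 375x^2 + 375x + 125
= 625x^4 + 2500x^3 + 3750x^2 + 2500x + 625


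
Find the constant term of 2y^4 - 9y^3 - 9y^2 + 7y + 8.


Read off the constant term: 8


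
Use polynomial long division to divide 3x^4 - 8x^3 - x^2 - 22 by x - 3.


(3x^4 - 8x^3 - x^2 - 22) / (x - 3)
Step 1: 3x^3 * (x - 3) = 3x^4 - 9x^3; subtract.
Step 2: x^2 * (x - 3) = x^3 - 3x^2; subtract.
Step 3: 2x * (x - 3) = 2x^2 - 6x; subtract.
Step 4: 6 * (x - 3) = 6x - 18; subtract.
Quotient: 3x^3 + x^2 + 2x + 6, Remainder: -4


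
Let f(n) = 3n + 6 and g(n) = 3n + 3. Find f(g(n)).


Substitute g(n) into f:
f(g(n)) = 3*(3n + 3) + 6
Expand and combine: 9n + 15


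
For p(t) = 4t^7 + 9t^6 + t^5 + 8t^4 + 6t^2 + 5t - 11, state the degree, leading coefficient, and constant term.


Highest power of t is 7, with coefficient 4. Constant term is -11.
Degree = 7, leading coefficient = 4, constant term = -11


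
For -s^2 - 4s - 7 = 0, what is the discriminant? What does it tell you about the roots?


D = b^2 - 4ac = (-4)^2 - 4(-1)(-7) = 16 - 28 = -12
Since D < 0: two complex conjugate roots (no real roots)


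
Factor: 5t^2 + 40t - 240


Roots satisfy r1 + r2 = -b/a = -8 and r1*r2 = c/a = -48.
So r1 = -12, r2 = 4.
5t^2 + 40t - 240 = 5(t - r1)(t - r2) = 5(t + 12)(t - 4)


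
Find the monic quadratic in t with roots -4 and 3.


p(t) = (t + 4)(t - 3)
Expand: t^2 + t - 12


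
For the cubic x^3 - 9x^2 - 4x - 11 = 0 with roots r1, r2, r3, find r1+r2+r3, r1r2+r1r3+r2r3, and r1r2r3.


Monic cubic x^3+bx^2+cx+d=0: sum=-b, pairwise sum=c, product=-d.
b=-9, c=-4, d=-11
r1+r2+r3 = 9
r1r2+r1r3+r2r3 = -4
r1r2r3 = 11


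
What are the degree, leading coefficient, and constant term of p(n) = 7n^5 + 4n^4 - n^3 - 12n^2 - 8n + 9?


Highest power of n is 5, with coefficient 7. Constant term is 9.
Degree = 5, leading coefficient = 7, constant term = 9


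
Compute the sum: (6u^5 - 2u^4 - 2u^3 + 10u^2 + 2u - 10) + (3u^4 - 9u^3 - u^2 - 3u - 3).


Align terms by degree and add:
  6u^5 - 2u^4 - 2u^3 + 10u^2 + 2u - 10
+ 3u^4 - 9u^3 - u^2 - 3u - 3
= 6u^5 + u^4 - 11u^3 + 9u^2 - u - 13


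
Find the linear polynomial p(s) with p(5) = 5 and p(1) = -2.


p(s) = ms + b. Using p(5)=5, p(1)=-2:
m = (5 + 2)/(5 - 1) = 7/4 = 7/4
b = 5 - m*(5) = 5 - 35/4 = -15/4
p(s) = (7/4)s - (15/4)


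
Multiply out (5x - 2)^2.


Expand (5x - 2)^2 by repeated multiplication:
= 25x^2 - 20x + 4


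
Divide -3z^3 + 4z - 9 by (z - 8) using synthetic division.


Synthetic division with c = 8. Coefficients: -3, 0, 4, -9
Bring down -3.
  -3 * 8 = -24; -24 + 0 = -24
  -24 * 8 = -192; -192 + 4 = -188
  -188 * 8 = -1504; -1504 - 9 = -1513
Quotient: -3z^2 - 24z - 188, Remainder: -1513


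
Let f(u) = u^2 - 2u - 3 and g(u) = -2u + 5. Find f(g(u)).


Substitute g(u) into f:
f(g(u)) = 1*(-2u + 5)^2 + (-2)*(-2u + 5) + (-3)
(-2u + 5)^2 = 4u^2 - 20u + 25
Expand and combine: 4u^2 - 16u + 12


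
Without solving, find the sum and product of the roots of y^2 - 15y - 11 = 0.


For ay^2+by+c=0: sum = -b/a, product = c/a.
a=1, b=-15, c=-11
Sum = -(-15)/1 = 15
Product = (-11)/1 = -11


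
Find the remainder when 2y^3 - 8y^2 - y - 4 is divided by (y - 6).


By the Remainder Theorem, the remainder equals p(6):
  2*(6)^3 = 432
  -8*(6)^2 = -288
  -1*(6)^1 = -6
  constant: -4
Sum: 432 - 288 - 6 - 4 = 134


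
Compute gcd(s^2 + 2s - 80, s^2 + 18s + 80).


Factor each:
  s^2 + 2s - 80 = (s + 10)(s - 8)
  s^2 + 18s + 80 = (s + 10)(s + 8)
Common monic factor: s + 10


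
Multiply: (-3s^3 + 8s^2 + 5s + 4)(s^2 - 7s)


Distribute each term of the first polynomial:
  (-3s^3)(s^2 - 7s) = -3s^5 + 21s^4
  (8s^2)(s^2 - 7s) = 8s^4 - 56s^3
  (5s)(s^2 - 7s) = 5s^3 - 35s^2
  (4)(s^2 - 7s) = 4s^2 - 28s
Sum: -3s^5 + 29s^4 - 51s^3 - 31s^2 - 28s


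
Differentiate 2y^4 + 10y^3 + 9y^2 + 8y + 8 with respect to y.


Apply the power rule term by term:
  d/dy(2y^4) = 8y^3
  d/dy(10y^3) = 30y^2
  d/dy(9y^2) = 18y
  d/dy(8y) = 8
  d/dy(8) = 0
p'(y) = 8y^3 + 30y^2 + 18y + 8


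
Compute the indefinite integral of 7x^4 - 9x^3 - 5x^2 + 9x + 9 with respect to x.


Reverse power rule on each term:
  ∫ 7x^4 dx = (7/5)x^5
  ∫ -9x^3 dx = -(9/4)x^4
  ∫ -5x^2 dx = -(5/3)x^3
  ∫ 9x dx = (9/2)x^2
  ∫ 9 dx = 9x
F(x) = (7/5)x^5 - (9/4)x^4 - (5/3)x^3 + (9/2)x^2 + 9x + C


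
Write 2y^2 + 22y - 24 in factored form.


Roots satisfy r1 + r2 = -b/a = -11 and r1*r2 = c/a = -12.
So r1 = 1, r2 = -12.
2y^2 + 22y - 24 = 2(y - r1)(y - r2) = 2(y - 1)(y + 12)


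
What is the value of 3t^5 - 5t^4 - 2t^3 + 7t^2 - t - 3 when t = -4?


Using direct substitution:
  3 * (-4)^5 = -3072
  -5 * (-4)^4 = -1280
  -2 * (-4)^3 = 128
  7 * (-4)^2 = 112
  -1 * (-4)^1 = 4
  constant: -3
Sum = -3072 - 1280 + 128 + 112 + 4 - 3 = -4111


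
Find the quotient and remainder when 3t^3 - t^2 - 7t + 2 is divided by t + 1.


(3t^3 - t^2 - 7t + 2) / (t + 1)
Step 1: 3t^2 * (t + 1) = 3t^3 + 3t^2; subtract.
Step 2: -4t * (t + 1) = -4t^2 - 4t; subtract.
Step 3: -3 * (t + 1) = -3t - 3; subtract.
Quotient: 3t^2 - 4t - 3, Remainder: 5


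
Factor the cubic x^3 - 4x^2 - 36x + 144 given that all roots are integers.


Try integer roots (divisors of 144). x=6: p(6)=0.
Divide out (x - 6): quotient is x^2 + 2x - 24.
Factor the quadratic: (x + 6)(x - 4)
Result: (x - 6)(x + 6)(x - 4)


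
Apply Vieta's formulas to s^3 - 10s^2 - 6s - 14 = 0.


Monic cubic s^3+bs^2+cs+d=0: sum=-b, pairwise sum=c, product=-d.
b=-10, c=-6, d=-14
r1+r2+r3 = 10
r1r2+r1r3+r2r3 = -6
r1r2r3 = 14


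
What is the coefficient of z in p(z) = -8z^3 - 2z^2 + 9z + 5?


Read off the coefficient of z: 9


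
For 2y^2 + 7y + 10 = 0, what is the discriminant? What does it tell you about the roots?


D = b^2 - 4ac = (7)^2 - 4(2)(10) = 49 - 80 = -31
Since D < 0: two complex conjugate roots (no real roots)


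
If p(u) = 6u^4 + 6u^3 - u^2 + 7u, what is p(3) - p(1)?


p(3) = 660
p(1) = 18
p(3) - p(1) = 660 - 18 = 642


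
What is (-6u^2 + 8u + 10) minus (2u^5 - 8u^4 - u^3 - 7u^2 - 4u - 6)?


Distribute the minus sign:
  (-6u^2 + 8u + 10)
- (2u^5 - 8u^4 - u^3 - 7u^2 - 4u - 6)
Negate second polynomial: -2u^5 + 8u^4 + u^3 + 7u^2 + 4u + 6
Add: -2u^5 + 8u^4 + u^3 + u^2 + 12u + 16


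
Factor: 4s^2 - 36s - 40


Roots satisfy r1 + r2 = -b/a = 9 and r1*r2 = c/a = -10.
So r1 = 10, r2 = -1.
4s^2 - 36s - 40 = 4(s - r1)(s - r2) = 4(s - 10)(s + 1)


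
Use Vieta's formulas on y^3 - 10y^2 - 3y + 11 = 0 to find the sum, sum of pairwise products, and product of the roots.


Monic cubic y^3+by^2+cy+d=0: sum=-b, pairwise sum=c, product=-d.
b=-10, c=-3, d=11
r1+r2+r3 = 10
r1r2+r1r3+r2r3 = -3
r1r2r3 = -11


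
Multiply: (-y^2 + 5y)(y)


Distribute each term of the first polynomial:
  (-y^2)(y) = -y^3
  (5y)(y) = 5y^2
Sum: -y^3 + 5y^2


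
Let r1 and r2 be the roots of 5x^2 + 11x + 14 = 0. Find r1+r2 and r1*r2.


For ax^2+bx+c=0: sum = -b/a, product = c/a.
a=5, b=11, c=14
Sum = -(11)/5 = -11/5
Product = (14)/5 = 14/5


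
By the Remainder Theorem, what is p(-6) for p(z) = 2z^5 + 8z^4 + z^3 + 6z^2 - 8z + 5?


By the Remainder Theorem, the remainder equals p(-6):
  2*(-6)^5 = -15552
  8*(-6)^4 = 10368
  1*(-6)^3 = -216
  6*(-6)^2 = 216
  -8*(-6)^1 = 48
  constant: 5
Sum: -15552 + 10368 - 216 + 216 + 48 + 5 = -5131


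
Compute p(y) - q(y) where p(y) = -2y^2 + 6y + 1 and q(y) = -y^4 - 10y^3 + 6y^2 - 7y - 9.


Distribute the minus sign:
  (-2y^2 + 6y + 1)
- (-y^4 - 10y^3 + 6y^2 - 7y - 9)
Negate second polynomial: y^4 + 10y^3 - 6y^2 + 7y + 9
Add: y^4 + 10y^3 - 8y^2 + 13y + 10


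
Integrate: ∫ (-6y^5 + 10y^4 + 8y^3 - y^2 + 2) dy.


Reverse power rule on each term:
  ∫ -6y^5 dy = -y^6
  ∫ 10y^4 dy = 2y^5
  ∫ 8y^3 dy = 2y^4
  ∫ -y^2 dy = -(1/3)y^3
  ∫ 2 dy = 2y
F(y) = -y^6 + 2y^5 + 2y^4 - (1/3)y^3 + 2y + C


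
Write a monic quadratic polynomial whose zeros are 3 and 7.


p(y) = (y - 3)(y - 7)
Expand: y^2 - 10y + 21


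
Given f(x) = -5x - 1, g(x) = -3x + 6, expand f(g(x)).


Substitute g(x) into f:
f(g(x)) = -5*(-3x + 6) + (-1)
Expand and combine: 15x - 31


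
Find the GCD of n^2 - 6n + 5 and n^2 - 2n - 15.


Factor each:
  n^2 - 6n + 5 = (n - 5)(n - 1)
  n^2 - 2n - 15 = (n - 5)(n + 3)
Common monic factor: n - 5


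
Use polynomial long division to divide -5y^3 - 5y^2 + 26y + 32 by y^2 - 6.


(-5y^3 - 5y^2 + 26y + 32) / (y^2 - 6)
Step 1: -5y * (y^2 - 6) = -5y^3 + 30y; subtract.
Step 2: -5 * (y^2 - 6) = -5y^2 + 30; subtract.
Quotient: -5y - 5, Remainder: -4y + 2


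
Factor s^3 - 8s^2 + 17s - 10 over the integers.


Try integer roots (divisors of -10). s=2: p(2)=0.
Divide out (s - 2): quotient is s^2 - 6s + 5.
Factor the quadratic: (s - 1)(s - 5)
Result: (s - 2)(s - 1)(s - 5)


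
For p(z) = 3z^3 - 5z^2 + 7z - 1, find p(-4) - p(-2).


p(-4) = -301
p(-2) = -59
p(-4) - p(-2) = -301 + 59 = -242


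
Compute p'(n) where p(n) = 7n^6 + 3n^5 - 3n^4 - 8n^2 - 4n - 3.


Apply the power rule term by term:
  d/dn(7n^6) = 42n^5
  d/dn(3n^5) = 15n^4
  d/dn(-3n^4) = -12n^3
  d/dn(-8n^2) = -16n
  d/dn(-4n) = -4
  d/dn(-3) = 0
p'(n) = 42n^5 + 15n^4 - 12n^3 - 16n - 4


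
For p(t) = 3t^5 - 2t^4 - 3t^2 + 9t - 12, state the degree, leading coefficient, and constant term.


Highest power of t is 5, with coefficient 3. Constant term is -12.
Degree = 5, leading coefficient = 3, constant term = -12


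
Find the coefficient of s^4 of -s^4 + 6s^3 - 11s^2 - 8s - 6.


Read off the coefficient of s^4: -1


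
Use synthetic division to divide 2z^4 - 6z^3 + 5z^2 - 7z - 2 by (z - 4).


Synthetic division with c = 4. Coefficients: 2, -6, 5, -7, -2
Bring down 2.
  2 * 4 = 8; 8 - 6 = 2
  2 * 4 = 8; 8 + 5 = 13
  13 * 4 = 52; 52 - 7 = 45
  45 * 4 = 180; 180 - 2 = 178
Quotient: 2z^3 + 2z^2 + 13z + 45, Remainder: 178


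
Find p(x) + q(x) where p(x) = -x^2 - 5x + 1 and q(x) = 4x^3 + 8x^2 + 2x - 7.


Align terms by degree and add:
  -x^2 - 5x + 1
+ 4x^3 + 8x^2 + 2x - 7
= 4x^3 + 7x^2 - 3x - 6


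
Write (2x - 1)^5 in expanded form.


Expand (2x - 1)^5 by repeated multiplication:
  (2x - 1)^2 = 4x^2 - 4x + 1
  (2x - 1)^3 = 8x^3 - 12x^2 + 6x - 1
  (2x - 1)^4 = 16x^4 - 32x^3 + 24x^2 - 8x + 1
= 32x^5 - 80x^4 + 80x^3 - 40x^2 + 10x - 1


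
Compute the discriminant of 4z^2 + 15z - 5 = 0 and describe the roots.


D = b^2 - 4ac = (15)^2 - 4(4)(-5) = 225 + 80 = 305
Since D > 0: two distinct irrational roots


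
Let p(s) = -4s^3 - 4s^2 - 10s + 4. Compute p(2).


Using direct substitution:
  -4 * (2)^3 = -32
  -4 * (2)^2 = -16
  -10 * (2)^1 = -20
  constant: 4
Sum = -32 - 16 - 20 + 4 = -64


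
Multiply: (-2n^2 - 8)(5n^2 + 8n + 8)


Distribute each term of the first polynomial:
  (-2n^2)(5n^2 + 8n + 8) = -10n^4 - 16n^3 - 16n^2
  (-8)(5n^2 + 8n + 8) = -40n^2 - 64n - 64
Sum: -10n^4 - 16n^3 - 56n^2 - 64n - 64


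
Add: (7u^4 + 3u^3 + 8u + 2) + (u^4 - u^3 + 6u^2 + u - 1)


Align terms by degree and add:
  7u^4 + 3u^3 + 8u + 2
+ u^4 - u^3 + 6u^2 + u - 1
= 8u^4 + 2u^3 + 6u^2 + 9u + 1


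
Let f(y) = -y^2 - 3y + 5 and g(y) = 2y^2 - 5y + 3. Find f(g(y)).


Substitute g(y) into f:
f(g(y)) = -1*(2y^2 - 5y + 3)^2 + (-3)*(2y^2 - 5y + 3) + 5
(2y^2 - 5y + 3)^2 = 4y^4 - 20y^3 + 37y^2 - 30y + 9
Expand and combine: -4y^4 + 20y^3 - 43y^2 + 45y - 13


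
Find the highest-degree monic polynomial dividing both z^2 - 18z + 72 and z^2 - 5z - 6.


Factor each:
  z^2 - 18z + 72 = (z - 6)(z - 12)
  z^2 - 5z - 6 = (z - 6)(z + 1)
Common monic factor: z - 6


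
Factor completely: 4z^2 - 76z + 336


Roots satisfy r1 + r2 = -b/a = 19 and r1*r2 = c/a = 84.
So r1 = 7, r2 = 12.
4z^2 - 76z + 336 = 4(z - r1)(z - r2) = 4(z - 7)(z - 12)


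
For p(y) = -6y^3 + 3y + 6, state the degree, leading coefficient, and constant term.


Highest power of y is 3, with coefficient -6. Constant term is 6.
Degree = 3, leading coefficient = -6, constant term = 6


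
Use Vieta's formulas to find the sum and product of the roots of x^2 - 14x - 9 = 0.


For ax^2+bx+c=0: sum = -b/a, product = c/a.
a=1, b=-14, c=-9
Sum = -(-14)/1 = 14
Product = (-9)/1 = -9


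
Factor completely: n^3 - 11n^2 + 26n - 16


Try integer roots (divisors of -16). n=2: p(2)=0.
Divide out (n - 2): quotient is n^2 - 9n + 8.
Factor the quadratic: (n - 8)(n - 1)
Result: (n - 2)(n - 8)(n - 1)


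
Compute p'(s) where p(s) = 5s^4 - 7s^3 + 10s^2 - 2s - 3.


Apply the power rule term by term:
  d/ds(5s^4) = 20s^3
  d/ds(-7s^3) = -21s^2
  d/ds(10s^2) = 20s
  d/ds(-2s) = -2
  d/ds(-3) = 0
p'(s) = 20s^3 - 21s^2 + 20s - 2


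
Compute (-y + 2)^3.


Expand (-y + 2)^3 by repeated multiplication:
  (-y + 2)^2 = y^2 - 4y + 4
= -y^3 + 6y^2 - 12y + 8


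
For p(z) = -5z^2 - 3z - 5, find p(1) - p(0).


p(1) = -13
p(0) = -5
p(1) - p(0) = -13 + 5 = -8


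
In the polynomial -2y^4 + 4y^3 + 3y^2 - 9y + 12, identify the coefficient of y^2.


Read off the coefficient of y^2: 3


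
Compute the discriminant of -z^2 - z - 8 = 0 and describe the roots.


D = b^2 - 4ac = (-1)^2 - 4(-1)(-8) = 1 - 32 = -31
Since D < 0: two complex conjugate roots (no real roots)


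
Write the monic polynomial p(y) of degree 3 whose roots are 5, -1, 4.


p(y) = (y - 5)(y + 1)(y - 4)
Expand: y^3 - 8y^2 + 11y + 20


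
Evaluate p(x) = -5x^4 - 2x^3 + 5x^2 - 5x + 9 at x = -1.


Using direct substitution:
  -5 * (-1)^4 = -5
  -2 * (-1)^3 = 2
  5 * (-1)^2 = 5
  -5 * (-1)^1 = 5
  constant: 9
Sum = -5 + 2 + 5 + 5 + 9 = 16


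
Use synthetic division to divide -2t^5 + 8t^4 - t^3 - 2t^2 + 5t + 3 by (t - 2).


Synthetic division with c = 2. Coefficients: -2, 8, -1, -2, 5, 3
Bring down -2.
  -2 * 2 = -4; -4 + 8 = 4
  4 * 2 = 8; 8 - 1 = 7
  7 * 2 = 14; 14 - 2 = 12
  12 * 2 = 24; 24 + 5 = 29
  29 * 2 = 58; 58 + 3 = 61
Quotient: -2t^4 + 4t^3 + 7t^2 + 12t + 29, Remainder: 61


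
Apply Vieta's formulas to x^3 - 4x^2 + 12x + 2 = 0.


Monic cubic x^3+bx^2+cx+d=0: sum=-b, pairwise sum=c, product=-d.
b=-4, c=12, d=2
r1+r2+r3 = 4
r1r2+r1r3+r2r3 = 12
r1r2r3 = -2


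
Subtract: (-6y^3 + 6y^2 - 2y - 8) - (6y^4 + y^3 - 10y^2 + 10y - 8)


Distribute the minus sign:
  (-6y^3 + 6y^2 - 2y - 8)
- (6y^4 + y^3 - 10y^2 + 10y - 8)
Negate second polynomial: -6y^4 - y^3 + 10y^2 - 10y + 8
Add: -6y^4 - 7y^3 + 16y^2 - 12y


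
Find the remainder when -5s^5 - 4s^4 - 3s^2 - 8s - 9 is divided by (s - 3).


By the Remainder Theorem, the remainder equals p(3):
  -5*(3)^5 = -1215
  -4*(3)^4 = -324
  0*(3)^3 = 0
  -3*(3)^2 = -27
  -8*(3)^1 = -24
  constant: -9
Sum: -1215 - 324 + 0 - 27 - 24 - 9 = -1599


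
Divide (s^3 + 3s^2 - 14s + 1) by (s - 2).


(s^3 + 3s^2 - 14s + 1) / (s - 2)
Step 1: s^2 * (s - 2) = s^3 - 2s^2; subtract.
Step 2: 5s * (s - 2) = 5s^2 - 10s; subtract.
Step 3: -4 * (s - 2) = -4s + 8; subtract.
Quotient: s^2 + 5s - 4, Remainder: -7


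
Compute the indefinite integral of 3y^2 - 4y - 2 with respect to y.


Reverse power rule on each term:
  ∫ 3y^2 dy = y^3
  ∫ -4y dy = -2y^2
  ∫ -2 dy = -2y
F(y) = y^3 - 2y^2 - 2y + C


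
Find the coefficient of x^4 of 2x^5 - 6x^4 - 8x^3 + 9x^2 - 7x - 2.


Read off the coefficient of x^4: -6


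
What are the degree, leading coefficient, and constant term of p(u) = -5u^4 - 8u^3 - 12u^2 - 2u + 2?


Highest power of u is 4, with coefficient -5. Constant term is 2.
Degree = 4, leading coefficient = -5, constant term = 2


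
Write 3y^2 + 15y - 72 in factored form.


Roots satisfy r1 + r2 = -b/a = -5 and r1*r2 = c/a = -24.
So r1 = -8, r2 = 3.
3y^2 + 15y - 72 = 3(y - r1)(y - r2) = 3(y + 8)(y - 3)


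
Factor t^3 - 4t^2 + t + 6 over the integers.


Try integer roots (divisors of 6). t=2: p(2)=0.
Divide out (t - 2): quotient is t^2 - 2t - 3.
Factor the quadratic: (t + 1)(t - 3)
Result: (t - 2)(t + 1)(t - 3)
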